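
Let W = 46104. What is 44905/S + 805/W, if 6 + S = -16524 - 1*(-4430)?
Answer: -103027981/27892920 ≈ -3.6937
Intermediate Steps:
S = -12100 (S = -6 + (-16524 - 1*(-4430)) = -6 + (-16524 + 4430) = -6 - 12094 = -12100)
44905/S + 805/W = 44905/(-12100) + 805/46104 = 44905*(-1/12100) + 805*(1/46104) = -8981/2420 + 805/46104 = -103027981/27892920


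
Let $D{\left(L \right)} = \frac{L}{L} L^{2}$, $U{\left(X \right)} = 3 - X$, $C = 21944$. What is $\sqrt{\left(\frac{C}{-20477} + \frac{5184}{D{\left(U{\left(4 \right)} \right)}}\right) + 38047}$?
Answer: $\frac{\sqrt{18126634438911}}{20477} \approx 207.92$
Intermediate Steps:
$D{\left(L \right)} = L^{2}$ ($D{\left(L \right)} = 1 L^{2} = L^{2}$)
$\sqrt{\left(\frac{C}{-20477} + \frac{5184}{D{\left(U{\left(4 \right)} \right)}}\right) + 38047} = \sqrt{\left(\frac{21944}{-20477} + \frac{5184}{\left(3 - 4\right)^{2}}\right) + 38047} = \sqrt{\left(21944 \left(- \frac{1}{20477}\right) + \frac{5184}{\left(3 - 4\right)^{2}}\right) + 38047} = \sqrt{\left(- \frac{21944}{20477} + \frac{5184}{\left(-1\right)^{2}}\right) + 38047} = \sqrt{\left(- \frac{21944}{20477} + \frac{5184}{1}\right) + 38047} = \sqrt{\left(- \frac{21944}{20477} + 5184 \cdot 1\right) + 38047} = \sqrt{\left(- \frac{21944}{20477} + 5184\right) + 38047} = \sqrt{\frac{106130824}{20477} + 38047} = \sqrt{\frac{885219243}{20477}} = \frac{\sqrt{18126634438911}}{20477}$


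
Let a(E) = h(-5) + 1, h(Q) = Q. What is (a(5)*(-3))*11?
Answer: 132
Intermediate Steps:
a(E) = -4 (a(E) = -5 + 1 = -4)
(a(5)*(-3))*11 = -4*(-3)*11 = 12*11 = 132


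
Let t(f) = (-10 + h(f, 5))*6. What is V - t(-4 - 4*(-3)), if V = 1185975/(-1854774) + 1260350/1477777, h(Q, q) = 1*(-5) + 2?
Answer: 3402834312863/43507021546 ≈ 78.214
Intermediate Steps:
h(Q, q) = -3 (h(Q, q) = -5 + 2 = -3)
V = 9286632275/43507021546 (V = 1185975*(-1/1854774) + 1260350*(1/1477777) = -131775/206086 + 180050/211111 = 9286632275/43507021546 ≈ 0.21345)
t(f) = -78 (t(f) = (-10 - 3)*6 = -13*6 = -78)
V - t(-4 - 4*(-3)) = 9286632275/43507021546 - 1*(-78) = 9286632275/43507021546 + 78 = 3402834312863/43507021546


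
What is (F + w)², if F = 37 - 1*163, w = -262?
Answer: 150544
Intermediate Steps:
F = -126 (F = 37 - 163 = -126)
(F + w)² = (-126 - 262)² = (-388)² = 150544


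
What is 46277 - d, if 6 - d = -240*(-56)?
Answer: 59711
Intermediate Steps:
d = -13434 (d = 6 - (-240)*(-56) = 6 - 1*13440 = 6 - 13440 = -13434)
46277 - d = 46277 - 1*(-13434) = 46277 + 13434 = 59711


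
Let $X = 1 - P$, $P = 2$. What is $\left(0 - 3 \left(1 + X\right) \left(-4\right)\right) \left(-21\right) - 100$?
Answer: $-100$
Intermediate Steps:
$X = -1$ ($X = 1 - 2 = -1$)
$\left(0 - 3 \left(1 + X\right) \left(-4\right)\right) \left(-21\right) - 100 = \left(0 - 3 \left(1 - 1\right) \left(-4\right)\right) \left(-21\right) - 100 = \left(0 - 3 \cdot 0 \left(-4\right)\right) \left(-21\right) - 100 = \left(0 - 0\right) \left(-21\right) - 100 = \left(0 + 0\right) \left(-21\right) - 100 = 0 \left(-21\right) - 100 = 0 - 100 = -100$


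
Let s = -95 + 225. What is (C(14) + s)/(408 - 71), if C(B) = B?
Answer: 144/337 ≈ 0.42730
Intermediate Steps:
s = 130
(C(14) + s)/(408 - 71) = (14 + 130)/(408 - 71) = 144/337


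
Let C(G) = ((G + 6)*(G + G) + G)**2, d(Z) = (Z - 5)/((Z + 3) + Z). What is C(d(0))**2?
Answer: 442050625/6561 ≈ 67376.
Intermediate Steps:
d(Z) = (-5 + Z)/(3 + 2*Z) (d(Z) = (-5 + Z)/((3 + Z) + Z) = (-5 + Z)/(3 + 2*Z))
C(G) = (G + 2*G*(6 + G))**2 (C(G) = ((6 + G)*(2*G) + G)**2 = (2*G*(6 + G) + G)**2 = (G + 2*G*(6 + G))**2)
C(d(0))**2 = (((-5 + 0)/(3 + 2*0))**2*(13 + 2*((-5 + 0)/(3 + 2*0)))**2)**2 = ((-5/(3 + 0))**2*(13 + 2*(-5/(3 + 0)))**2)**2 = ((-5/3)**2*(13 + 2*(-5/3))**2)**2 = (25*(13 - 10/3)**2/9)**2 = (25*(29/3)**2/9)**2 = ((25/9)*(841/9))**2 = (21025/81)**2 = 442050625/6561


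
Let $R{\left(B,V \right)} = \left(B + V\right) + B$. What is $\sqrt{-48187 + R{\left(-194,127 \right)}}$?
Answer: $8 i \sqrt{757} \approx 220.11 i$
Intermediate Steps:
$R{\left(B,V \right)} = V + 2 B$
$\sqrt{-48187 + R{\left(-194,127 \right)}} = \sqrt{-48187 + \left(127 + 2 \left(-194\right)\right)} = \sqrt{-48187 + \left(127 - 388\right)} = \sqrt{-48187 - 261} = \sqrt{-48448} = 8 i \sqrt{757}$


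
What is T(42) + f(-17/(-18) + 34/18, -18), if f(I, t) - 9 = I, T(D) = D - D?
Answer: 71/6 ≈ 11.833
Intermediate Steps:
T(D) = 0
f(I, t) = 9 + I
T(42) + f(-17/(-18) + 34/18, -18) = 0 + (9 + (-17/(-18) + 34/18)) = 0 + (9 + (-17*(-1/18) + 34*(1/18))) = 0 + (9 + (17/18 + 17/9)) = 0 + (9 + 17/6) = 0 + 71/6 = 71/6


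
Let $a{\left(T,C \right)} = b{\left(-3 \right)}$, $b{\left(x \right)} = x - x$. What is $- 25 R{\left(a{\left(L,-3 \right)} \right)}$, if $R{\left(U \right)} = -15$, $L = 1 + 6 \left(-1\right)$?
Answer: $375$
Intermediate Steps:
$L = -5$ ($L = 1 - 6 = -5$)
$b{\left(x \right)} = 0$
$a{\left(T,C \right)} = 0$
$- 25 R{\left(a{\left(L,-3 \right)} \right)} = \left(-25\right) \left(-15\right) = 375$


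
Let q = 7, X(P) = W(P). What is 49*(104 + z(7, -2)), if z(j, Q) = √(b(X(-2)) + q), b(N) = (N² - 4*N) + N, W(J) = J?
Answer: 5096 + 49*√17 ≈ 5298.0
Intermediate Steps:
X(P) = P
b(N) = N² - 3*N
z(j, Q) = √17 (z(j, Q) = √(-2*(-3 - 2) + 7) = √(-2*(-5) + 7) = √(10 + 7) = √17)
49*(104 + z(7, -2)) = 49*(104 + √17) = 5096 + 49*√17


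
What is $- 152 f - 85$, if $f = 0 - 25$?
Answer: $3715$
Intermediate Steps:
$f = -25$ ($f = 0 - 25 = -25$)
$- 152 f - 85 = \left(-152\right) \left(-25\right) - 85 = 3800 - 85 = 3715$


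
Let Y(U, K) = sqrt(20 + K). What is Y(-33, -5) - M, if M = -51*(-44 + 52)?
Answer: 408 + sqrt(15) ≈ 411.87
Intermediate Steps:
M = -408 (M = -51*8 = -408)
Y(-33, -5) - M = sqrt(20 - 5) - 1*(-408) = sqrt(15) + 408 = 408 + sqrt(15)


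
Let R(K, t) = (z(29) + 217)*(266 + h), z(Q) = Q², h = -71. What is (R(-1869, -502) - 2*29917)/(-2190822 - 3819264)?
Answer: -73238/3005043 ≈ -0.024372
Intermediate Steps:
R(K, t) = 206310 (R(K, t) = (29² + 217)*(266 - 71) = (841 + 217)*195 = 1058*195 = 206310)
(R(-1869, -502) - 2*29917)/(-2190822 - 3819264) = (206310 - 2*29917)/(-2190822 - 3819264) = (206310 - 59834)/(-6010086) = 146476*(-1/6010086) = -73238/3005043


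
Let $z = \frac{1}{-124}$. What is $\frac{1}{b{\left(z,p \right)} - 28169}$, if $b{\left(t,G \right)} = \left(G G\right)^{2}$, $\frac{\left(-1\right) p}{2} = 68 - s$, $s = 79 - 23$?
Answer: $\frac{1}{303607} \approx 3.2937 \cdot 10^{-6}$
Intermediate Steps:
$s = 56$ ($s = 79 - 23 = 56$)
$z = - \frac{1}{124} \approx -0.0080645$
$p = -24$ ($p = - 2 \left(68 - 56\right) = \left(-2\right) 12 = -24$)
$b{\left(t,G \right)} = G^{4}$ ($b{\left(t,G \right)} = \left(G^{2}\right)^{2} = G^{4}$)
$\frac{1}{b{\left(z,p \right)} - 28169} = \frac{1}{\left(-24\right)^{4} - 28169} = \frac{1}{331776 - 28169} = \frac{1}{303607}$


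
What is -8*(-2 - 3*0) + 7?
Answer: 23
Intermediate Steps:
-8*(-2 - 3*0) + 7 = -8*(-2 + 0) + 7 = -8*(-2) + 7 = 16 + 7 = 23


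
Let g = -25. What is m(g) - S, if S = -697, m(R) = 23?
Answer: 720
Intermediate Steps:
m(g) - S = 23 - 1*(-697) = 23 + 697 = 720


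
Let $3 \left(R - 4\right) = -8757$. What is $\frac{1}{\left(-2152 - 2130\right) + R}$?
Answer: $- \frac{1}{7197} \approx -0.00013895$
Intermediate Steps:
$R = -2915$ ($R = 4 + \frac{1}{3} \left(-8757\right) = 4 - 2919 = -2915$)
$\frac{1}{\left(-2152 - 2130\right) + R} = \frac{1}{\left(-2152 - 2130\right) - 2915} = \frac{1}{-4282 - 2915} = \frac{1}{-7197} = - \frac{1}{7197}$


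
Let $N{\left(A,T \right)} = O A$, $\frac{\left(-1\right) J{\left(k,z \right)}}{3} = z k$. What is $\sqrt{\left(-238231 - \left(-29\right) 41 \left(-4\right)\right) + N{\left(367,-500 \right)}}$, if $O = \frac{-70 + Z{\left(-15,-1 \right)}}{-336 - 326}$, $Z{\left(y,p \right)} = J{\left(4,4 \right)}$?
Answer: $\frac{6 i \sqrt{739298099}}{331} \approx 492.87 i$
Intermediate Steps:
$J{\left(k,z \right)} = - 3 k z$ ($J{\left(k,z \right)} = - 3 z k = - 3 k z$)
$Z{\left(y,p \right)} = -48$ ($Z{\left(y,p \right)} = \left(-3\right) 4 \cdot 4 = -48$)
$O = \frac{59}{331}$ ($O = \frac{-70 - 48}{-336 - 326} = - \frac{118}{-662} = \left(-118\right) \left(- \frac{1}{662}\right) = \frac{59}{331} \approx 0.17825$)
$N{\left(A,T \right)} = \frac{59 A}{331}$
$\sqrt{\left(-238231 - \left(-29\right) 41 \left(-4\right)\right) + N{\left(367,-500 \right)}} = \sqrt{\left(-238231 - \left(-29\right) 41 \left(-4\right)\right) + \frac{59}{331} \cdot 367} = \sqrt{\left(-238231 - \left(-1189\right) \left(-4\right)\right) + \frac{21653}{331}} = \sqrt{\left(-238231 - 4756\right) + \frac{21653}{331}} = \sqrt{-242987 + \frac{21653}{331}} = \sqrt{- \frac{80407044}{331}} = \frac{6 i \sqrt{739298099}}{331}$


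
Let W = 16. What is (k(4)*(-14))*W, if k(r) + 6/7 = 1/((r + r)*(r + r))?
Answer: 377/2 ≈ 188.50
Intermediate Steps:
k(r) = -6/7 + 1/(4*r²) (k(r) = -6/7 + 1/((r + r)*(r + r)) = -6/7 + 1/((2*r)*(2*r)) = -6/7 + 1/(4*r²))
(k(4)*(-14))*W = ((-6/7 + (¼)/4²)*(-14))*16 = ((-6/7 + (¼)*(1/16))*(-14))*16 = ((-6/7 + 1/64)*(-14))*16 = -377/448*(-14)*16 = (377/32)*16 = 377/2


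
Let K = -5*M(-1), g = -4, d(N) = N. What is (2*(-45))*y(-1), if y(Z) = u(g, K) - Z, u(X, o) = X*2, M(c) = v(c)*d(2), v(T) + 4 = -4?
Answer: 630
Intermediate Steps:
v(T) = -8 (v(T) = -4 - 4 = -8)
M(c) = -16 (M(c) = -8*2 = -16)
K = 80 (K = -5*(-16) = 80)
u(X, o) = 2*X
y(Z) = -8 - Z (y(Z) = 2*(-4) - Z = -8 - Z)
(2*(-45))*y(-1) = (2*(-45))*(-8 - 1*(-1)) = -90*(-8 + 1) = -90*(-7) = 630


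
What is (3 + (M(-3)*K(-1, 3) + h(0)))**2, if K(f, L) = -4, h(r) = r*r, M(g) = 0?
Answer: 9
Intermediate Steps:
h(r) = r**2
(3 + (M(-3)*K(-1, 3) + h(0)))**2 = (3 + (0*(-4) + 0**2))**2 = (3 + (0 + 0))**2 = (3 + 0)**2 = 3**2 = 9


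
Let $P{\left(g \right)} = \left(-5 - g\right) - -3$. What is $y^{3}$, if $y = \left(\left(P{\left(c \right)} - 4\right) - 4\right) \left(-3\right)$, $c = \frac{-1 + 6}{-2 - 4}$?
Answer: $\frac{166375}{8} \approx 20797.0$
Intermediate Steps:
$c = - \frac{5}{6}$ ($c = \frac{5}{-6} = 5 \left(- \frac{1}{6}\right) = - \frac{5}{6} \approx -0.83333$)
$P{\left(g \right)} = -2 - g$ ($P{\left(g \right)} = \left(-5 - g\right) + 3 = -2 - g$)
$y = \frac{55}{2}$ ($y = \left(\left(\left(-2 - - \frac{5}{6}\right) - 4\right) - 4\right) \left(-3\right) = \left(\left(\left(-2 + \frac{5}{6}\right) - 4\right) - 4\right) \left(-3\right) = \left(\left(- \frac{7}{6} - 4\right) - 4\right) \left(-3\right) = \left(- \frac{31}{6} - 4\right) \left(-3\right) = \left(- \frac{55}{6}\right) \left(-3\right) = \frac{55}{2} \approx 27.5$)
$y^{3} = \left(\frac{55}{2}\right)^{3} = \frac{166375}{8}$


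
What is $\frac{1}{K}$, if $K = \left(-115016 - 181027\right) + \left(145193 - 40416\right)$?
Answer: $- \frac{1}{191266} \approx -5.2283 \cdot 10^{-6}$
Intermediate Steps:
$K = -191266$ ($K = -296043 + \left(145193 - 40416\right) = -296043 + 104777 = -191266$)
$\frac{1}{K} = \frac{1}{-191266} = - \frac{1}{191266}$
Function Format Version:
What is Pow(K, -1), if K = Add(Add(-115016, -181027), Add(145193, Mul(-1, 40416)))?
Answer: Rational(-1, 191266) ≈ -5.2283e-6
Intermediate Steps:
K = -191266 (K = Add(-296043, Add(145193, -40416)) = Add(-296043, 104777) = -191266)
Pow(K, -1) = Pow(-191266, -1) = Rational(-1, 191266)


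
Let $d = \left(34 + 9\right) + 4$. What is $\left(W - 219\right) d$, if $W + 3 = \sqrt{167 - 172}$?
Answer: $-10434 + 47 i \sqrt{5} \approx -10434.0 + 105.1 i$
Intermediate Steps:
$W = -3 + i \sqrt{5}$ ($W = -3 + \sqrt{167 - 172} = -3 + \sqrt{-5} = -3 + i \sqrt{5} \approx -3.0 + 2.2361 i$)
$d = 47$ ($d = 43 + 4 = 47$)
$\left(W - 219\right) d = \left(\left(-3 + i \sqrt{5}\right) - 219\right) 47 = \left(-222 + i \sqrt{5}\right) 47 = -10434 + 47 i \sqrt{5}$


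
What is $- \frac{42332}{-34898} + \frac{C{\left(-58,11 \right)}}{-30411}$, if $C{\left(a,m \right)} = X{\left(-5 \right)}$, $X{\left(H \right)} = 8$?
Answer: $\frac{643539634}{530641539} \approx 1.2128$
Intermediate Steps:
$C{\left(a,m \right)} = 8$
$- \frac{42332}{-34898} + \frac{C{\left(-58,11 \right)}}{-30411} = - \frac{42332}{-34898} + \frac{8}{-30411} = \left(-42332\right) \left(- \frac{1}{34898}\right) + 8 \left(- \frac{1}{30411}\right) = \frac{21166}{17449} - \frac{8}{30411} = \frac{643539634}{530641539}$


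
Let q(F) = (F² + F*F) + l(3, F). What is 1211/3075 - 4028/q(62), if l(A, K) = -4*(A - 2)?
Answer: -770194/5907075 ≈ -0.13038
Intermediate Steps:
l(A, K) = 8 - 4*A (l(A, K) = -4*(-2 + A) = 8 - 4*A)
q(F) = -4 + 2*F² (q(F) = (F² + F*F) + (8 - 4*3) = (F² + F²) + (8 - 12) = 2*F² - 4 = -4 + 2*F²)
1211/3075 - 4028/q(62) = 1211/3075 - 4028/(-4 + 2*62²) = 1211*(1/3075) - 4028/(-4 + 2*3844) = 1211/3075 - 4028/(-4 + 7688) = 1211/3075 - 4028/7684 = 1211/3075 - 4028*1/7684 = 1211/3075 - 1007/1921 = -770194/5907075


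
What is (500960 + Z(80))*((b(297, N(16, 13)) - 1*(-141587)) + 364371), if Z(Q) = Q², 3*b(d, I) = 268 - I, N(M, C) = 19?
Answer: 256744961760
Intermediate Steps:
b(d, I) = 268/3 - I/3 (b(d, I) = (268 - I)/3 = 268/3 - I/3)
(500960 + Z(80))*((b(297, N(16, 13)) - 1*(-141587)) + 364371) = (500960 + 80²)*(((268/3 - ⅓*19) - 1*(-141587)) + 364371) = (500960 + 6400)*(((268/3 - 19/3) + 141587) + 364371) = 507360*((83 + 141587) + 364371) = 507360*(141670 + 364371) = 507360*506041 = 256744961760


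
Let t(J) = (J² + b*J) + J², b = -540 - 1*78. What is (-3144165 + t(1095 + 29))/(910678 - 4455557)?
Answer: 1312045/3544879 ≈ 0.37012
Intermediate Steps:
b = -618 (b = -540 - 78 = -618)
t(J) = -618*J + 2*J² (t(J) = (J² - 618*J) + J² = -618*J + 2*J²)
(-3144165 + t(1095 + 29))/(910678 - 4455557) = (-3144165 + 2*(1095 + 29)*(-309 + (1095 + 29)))/(910678 - 4455557) = (-3144165 + 2*1124*(-309 + 1124))/(-3544879) = (-3144165 + 2*1124*815)*(-1/3544879) = (-3144165 + 1832120)*(-1/3544879) = -1312045*(-1/3544879) = 1312045/3544879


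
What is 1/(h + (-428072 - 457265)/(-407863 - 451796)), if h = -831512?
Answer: -859659/714815889071 ≈ -1.2026e-6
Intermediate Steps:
1/(h + (-428072 - 457265)/(-407863 - 451796)) = 1/(-831512 + (-428072 - 457265)/(-407863 - 451796)) = 1/(-831512 - 885337/(-859659)) = 1/(-831512 - 885337*(-1/859659)) = 1/(-831512 + 885337/859659) = 1/(-714815889071/859659) = -859659/714815889071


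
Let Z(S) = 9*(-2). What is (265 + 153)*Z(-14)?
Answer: -7524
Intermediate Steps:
Z(S) = -18
(265 + 153)*Z(-14) = (265 + 153)*(-18) = 418*(-18) = -7524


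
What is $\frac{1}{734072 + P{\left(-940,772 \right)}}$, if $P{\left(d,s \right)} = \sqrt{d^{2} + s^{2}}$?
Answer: $\frac{91759}{67357527700} - \frac{\sqrt{92474}}{134715055400} \approx 1.36 \cdot 10^{-6}$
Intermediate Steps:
$\frac{1}{734072 + P{\left(-940,772 \right)}} = \frac{1}{734072 + \sqrt{\left(-940\right)^{2} + 772^{2}}} = \frac{1}{734072 + \sqrt{883600 + 595984}} = \frac{1}{734072 + \sqrt{1479584}} = \frac{1}{734072 + 4 \sqrt{92474}}$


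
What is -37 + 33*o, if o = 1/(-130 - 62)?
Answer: -2379/64 ≈ -37.172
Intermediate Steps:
o = -1/192 (o = 1/(-192) = -1/192 ≈ -0.0052083)
-37 + 33*o = -37 + 33*(-1/192) = -37 - 11/64 = -2379/64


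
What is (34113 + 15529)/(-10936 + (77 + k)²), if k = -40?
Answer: -49642/9567 ≈ -5.1889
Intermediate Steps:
(34113 + 15529)/(-10936 + (77 + k)²) = (34113 + 15529)/(-10936 + (77 - 40)²) = 49642/(-10936 + 37²) = 49642/(-10936 + 1369) = 49642/(-9567) = 49642*(-1/9567) = -49642/9567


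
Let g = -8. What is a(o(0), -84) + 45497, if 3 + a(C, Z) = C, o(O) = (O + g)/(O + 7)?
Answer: 318450/7 ≈ 45493.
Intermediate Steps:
o(O) = (-8 + O)/(7 + O) (o(O) = (O - 8)/(O + 7) = (-8 + O)/(7 + O))
a(C, Z) = -3 + C
a(o(0), -84) + 45497 = (-3 + (-8 + 0)/(7 + 0)) + 45497 = (-3 - 8/7) + 45497 = -29/7 + 45497 = 318450/7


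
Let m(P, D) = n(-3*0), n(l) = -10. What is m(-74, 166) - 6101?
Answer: -6111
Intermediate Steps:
m(P, D) = -10
m(-74, 166) - 6101 = -10 - 6101 = -6111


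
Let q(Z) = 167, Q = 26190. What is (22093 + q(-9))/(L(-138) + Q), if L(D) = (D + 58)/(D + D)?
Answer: 153594/180713 ≈ 0.84993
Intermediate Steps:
L(D) = (58 + D)/(2*D) (L(D) = (58 + D)/((2*D)) = (58 + D)*(1/(2*D)) = (58 + D)/(2*D))
(22093 + q(-9))/(L(-138) + Q) = (22093 + 167)/((1/2)*(58 - 138)/(-138) + 26190) = 22260/((1/2)*(-1/138)*(-80) + 26190) = 22260/(20/69 + 26190) = 22260/(1807130/69) = 22260*(69/1807130) = 153594/180713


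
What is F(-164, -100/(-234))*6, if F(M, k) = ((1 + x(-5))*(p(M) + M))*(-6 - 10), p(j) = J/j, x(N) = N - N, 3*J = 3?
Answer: 645528/41 ≈ 15745.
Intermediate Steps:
J = 1 (J = (⅓)*3 = 1)
x(N) = 0
p(j) = 1/j
F(M, k) = -16*M - 16/M (F(M, k) = ((1 + 0)*(1/M + M))*(-6 - 10) = (1*(M + 1/M))*(-16) = (M + 1/M)*(-16) = -16*M - 16/M)
F(-164, -100/(-234))*6 = (-16*(-164) - 16/(-164))*6 = (2624 - 16*(-1/164))*6 = (2624 + 4/41)*6 = (107588/41)*6 = 645528/41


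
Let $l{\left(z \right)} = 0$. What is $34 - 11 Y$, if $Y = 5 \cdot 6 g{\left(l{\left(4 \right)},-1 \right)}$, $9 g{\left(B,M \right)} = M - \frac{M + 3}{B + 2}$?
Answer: $\frac{322}{3} \approx 107.33$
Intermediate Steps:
$g{\left(B,M \right)} = \frac{M}{9} - \frac{3 + M}{9 \left(2 + B\right)}$ ($g{\left(B,M \right)} = \frac{M - \frac{M + 3}{B + 2}}{9} = \frac{M - \frac{3 + M}{2 + B}}{9} = \frac{M}{9} - \frac{3 + M}{9 \left(2 + B\right)}$)
$Y = - \frac{20}{3}$ ($Y = 5 \cdot 6 \frac{-3 - 1 + 0 \left(-1\right)}{9 \left(2 + 0\right)} = 30 \frac{-3 - 1 + 0}{9 \cdot 2} = 30 \cdot \frac{1}{9} \cdot \frac{1}{2} \left(-4\right) = 30 \left(- \frac{2}{9}\right) = - \frac{20}{3} \approx -6.6667$)
$34 - 11 Y = 34 - - \frac{220}{3} = 34 + \frac{220}{3} = \frac{322}{3}$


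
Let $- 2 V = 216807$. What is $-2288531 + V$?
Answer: $- \frac{4793869}{2} \approx -2.3969 \cdot 10^{6}$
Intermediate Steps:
$V = - \frac{216807}{2}$ ($V = \left(- \frac{1}{2}\right) 216807 = - \frac{216807}{2} \approx -1.084 \cdot 10^{5}$)
$-2288531 + V = -2288531 - \frac{216807}{2} = - \frac{4793869}{2}$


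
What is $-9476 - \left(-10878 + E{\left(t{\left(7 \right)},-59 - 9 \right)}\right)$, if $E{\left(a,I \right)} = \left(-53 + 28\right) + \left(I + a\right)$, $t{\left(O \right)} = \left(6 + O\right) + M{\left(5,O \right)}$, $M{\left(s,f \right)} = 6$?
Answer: $1476$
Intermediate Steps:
$t{\left(O \right)} = 12 + O$ ($t{\left(O \right)} = \left(6 + O\right) + 6 = 12 + O$)
$E{\left(a,I \right)} = -25 + I + a$ ($E{\left(a,I \right)} = -25 + \left(I + a\right) = -25 + I + a$)
$-9476 - \left(-10878 + E{\left(t{\left(7 \right)},-59 - 9 \right)}\right) = -9476 - \left(-10878 - 74\right) = -9476 - -10952 = -9476 + 10952 = 1476$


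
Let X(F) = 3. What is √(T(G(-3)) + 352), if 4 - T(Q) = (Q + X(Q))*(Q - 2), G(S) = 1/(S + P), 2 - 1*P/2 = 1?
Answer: √362 ≈ 19.026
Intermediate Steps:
P = 2 (P = 4 - 2*1 = 4 - 2 = 2)
G(S) = 1/(2 + S) (G(S) = 1/(S + 2) = 1/(2 + S))
T(Q) = 4 - (-2 + Q)*(3 + Q) (T(Q) = 4 - (Q + 3)*(Q - 2) = 4 - (3 + Q)*(-2 + Q) = 4 - (-2 + Q)*(3 + Q))
√(T(G(-3)) + 352) = √((10 - 1/(2 - 3) - (1/(2 - 3))²) + 352) = √((10 - 1/(-1) - (1/(-1))²) + 352) = √((10 - 1*(-1) - 1*(-1)²) + 352) = √((10 + 1 - 1*1) + 352) = √((10 + 1 - 1) + 352) = √(10 + 352) = √362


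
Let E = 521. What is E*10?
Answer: 5210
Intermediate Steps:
E*10 = 521*10 = 5210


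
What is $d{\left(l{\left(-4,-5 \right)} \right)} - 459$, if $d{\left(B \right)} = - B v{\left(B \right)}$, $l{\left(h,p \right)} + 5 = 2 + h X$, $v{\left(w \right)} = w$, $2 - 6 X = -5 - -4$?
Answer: $-484$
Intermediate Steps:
$X = \frac{1}{2}$ ($X = \frac{1}{3} - \frac{-5 - -4}{6} = \frac{1}{3} - \frac{-5 + 4}{6} = \frac{1}{3} - - \frac{1}{6} = \frac{1}{3} + \frac{1}{6} = \frac{1}{2} \approx 0.5$)
$l{\left(h,p \right)} = -3 + \frac{h}{2}$ ($l{\left(h,p \right)} = -5 + \left(2 + h \frac{1}{2}\right) = -5 + \left(2 + \frac{h}{2}\right) = -3 + \frac{h}{2}$)
$d{\left(B \right)} = - B^{2}$ ($d{\left(B \right)} = - B B = - B^{2}$)
$d{\left(l{\left(-4,-5 \right)} \right)} - 459 = - \left(-3 + \frac{1}{2} \left(-4\right)\right)^{2} - 459 = - \left(-3 - 2\right)^{2} - 459 = - \left(-5\right)^{2} - 459 = \left(-1\right) 25 - 459 = -25 - 459 = -484$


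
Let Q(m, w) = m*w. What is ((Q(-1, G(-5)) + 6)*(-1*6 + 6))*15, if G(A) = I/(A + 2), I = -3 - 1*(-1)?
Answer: 0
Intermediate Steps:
I = -2 (I = -3 + 1 = -2)
G(A) = -2/(2 + A) (G(A) = -2/(A + 2) = -2/(2 + A))
((Q(-1, G(-5)) + 6)*(-1*6 + 6))*15 = ((-(-2)/(2 - 5) + 6)*(-1*6 + 6))*15 = ((-(-2)/(-3) + 6)*(-6 + 6))*15 = ((-(-2)*(-1)/3 + 6)*0)*15 = ((-1*2/3 + 6)*0)*15 = ((-2/3 + 6)*0)*15 = ((16/3)*0)*15 = 0*15 = 0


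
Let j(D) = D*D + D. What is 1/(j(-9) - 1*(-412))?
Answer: 1/484 ≈ 0.0020661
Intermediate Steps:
j(D) = D + D**2 (j(D) = D**2 + D = D + D**2)
1/(j(-9) - 1*(-412)) = 1/(-9*(1 - 9) - 1*(-412)) = 1/(-9*(-8) + 412) = 1/(72 + 412) = 1/484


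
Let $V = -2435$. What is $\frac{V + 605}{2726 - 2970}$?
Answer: $\frac{15}{2} \approx 7.5$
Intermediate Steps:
$\frac{V + 605}{2726 - 2970} = \frac{-2435 + 605}{2726 - 2970} = - \frac{1830}{-244} = \left(-1830\right) \left(- \frac{1}{244}\right) = \frac{15}{2}$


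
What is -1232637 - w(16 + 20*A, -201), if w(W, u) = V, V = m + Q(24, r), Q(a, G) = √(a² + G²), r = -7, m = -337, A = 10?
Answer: -1232325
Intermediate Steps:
Q(a, G) = √(G² + a²)
V = -312 (V = -337 + √((-7)² + 24²) = -337 + √(49 + 576) = -337 + √625 = -337 + 25 = -312)
w(W, u) = -312
-1232637 - w(16 + 20*A, -201) = -1232637 - 1*(-312) = -1232637 + 312 = -1232325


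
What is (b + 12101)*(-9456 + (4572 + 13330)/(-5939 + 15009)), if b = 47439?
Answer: -510543699172/907 ≈ -5.6289e+8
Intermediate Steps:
(b + 12101)*(-9456 + (4572 + 13330)/(-5939 + 15009)) = (47439 + 12101)*(-9456 + (4572 + 13330)/(-5939 + 15009)) = 59540*(-9456 + 17902/9070) = 59540*(-9456 + 17902*(1/9070)) = 59540*(-9456 + 8951/4535) = 59540*(-42874009/4535) = -510543699172/907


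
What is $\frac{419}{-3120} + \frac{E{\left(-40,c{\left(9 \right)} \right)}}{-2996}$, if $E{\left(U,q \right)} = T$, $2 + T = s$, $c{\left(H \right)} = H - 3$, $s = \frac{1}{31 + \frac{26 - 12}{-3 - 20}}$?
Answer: $- \frac{24255041}{181497680} \approx -0.13364$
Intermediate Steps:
$s = \frac{23}{699}$ ($s = \frac{1}{31 + \frac{14}{-23}} = \frac{1}{31 + 14 \left(- \frac{1}{23}\right)} = \frac{1}{31 - \frac{14}{23}} = \frac{1}{\frac{699}{23}} = \frac{23}{699} \approx 0.032904$)
$c{\left(H \right)} = -3 + H$
$T = - \frac{1375}{699}$ ($T = -2 + \frac{23}{699} = - \frac{1375}{699} \approx -1.9671$)
$E{\left(U,q \right)} = - \frac{1375}{699}$
$\frac{419}{-3120} + \frac{E{\left(-40,c{\left(9 \right)} \right)}}{-2996} = \frac{419}{-3120} - \frac{1375}{699 \left(-2996\right)} = 419 \left(- \frac{1}{3120}\right) - - \frac{1375}{2094204} = - \frac{419}{3120} + \frac{1375}{2094204} = - \frac{24255041}{181497680}$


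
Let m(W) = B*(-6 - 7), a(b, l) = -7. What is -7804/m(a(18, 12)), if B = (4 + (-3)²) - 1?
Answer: 1951/39 ≈ 50.026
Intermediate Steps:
B = 12 (B = (4 + 9) - 1 = 13 - 1 = 12)
m(W) = -156 (m(W) = 12*(-6 - 7) = 12*(-13) = -156)
-7804/m(a(18, 12)) = -7804/(-156) = -7804*(-1/156) = 1951/39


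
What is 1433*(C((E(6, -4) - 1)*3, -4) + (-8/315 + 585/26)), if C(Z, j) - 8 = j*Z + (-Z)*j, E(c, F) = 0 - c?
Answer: 27512167/630 ≈ 43670.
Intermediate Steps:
E(c, F) = -c
C(Z, j) = 8 (C(Z, j) = 8 + (j*Z + (-Z)*j) = 8 + (Z*j - Z*j) = 8 + 0 = 8)
1433*(C((E(6, -4) - 1)*3, -4) + (-8/315 + 585/26)) = 1433*(8 + (-8/315 + 585/26)) = 1433*(8 + (-8*1/315 + 585*(1/26))) = 1433*(8 + (-8/315 + 45/2)) = 1433*(8 + 14159/630) = 1433*(19199/630) = 27512167/630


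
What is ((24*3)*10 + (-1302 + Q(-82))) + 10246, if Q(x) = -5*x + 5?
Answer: 10079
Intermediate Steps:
Q(x) = 5 - 5*x
((24*3)*10 + (-1302 + Q(-82))) + 10246 = ((24*3)*10 + (-1302 + (5 - 5*(-82)))) + 10246 = (72*10 + (-1302 + (5 + 410))) + 10246 = (720 + (-1302 + 415)) + 10246 = (720 - 887) + 10246 = -167 + 10246 = 10079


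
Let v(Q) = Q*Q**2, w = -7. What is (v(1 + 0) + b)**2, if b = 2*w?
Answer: 169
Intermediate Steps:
v(Q) = Q**3
b = -14 (b = 2*(-7) = -14)
(v(1 + 0) + b)**2 = ((1 + 0)**3 - 14)**2 = (1**3 - 14)**2 = (1 - 14)**2 = (-13)**2 = 169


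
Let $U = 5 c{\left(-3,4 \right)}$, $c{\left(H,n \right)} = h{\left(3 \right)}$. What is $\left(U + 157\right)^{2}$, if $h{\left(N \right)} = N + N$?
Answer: $34969$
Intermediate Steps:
$h{\left(N \right)} = 2 N$
$c{\left(H,n \right)} = 6$ ($c{\left(H,n \right)} = 2 \cdot 3 = 6$)
$U = 30$ ($U = 5 \cdot 6 = 30$)
$\left(U + 157\right)^{2} = \left(30 + 157\right)^{2} = 187^{2} = 34969$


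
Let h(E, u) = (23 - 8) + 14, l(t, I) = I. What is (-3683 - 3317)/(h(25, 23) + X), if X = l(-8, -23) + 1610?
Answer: -875/202 ≈ -4.3317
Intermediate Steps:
h(E, u) = 29 (h(E, u) = 15 + 14 = 29)
X = 1587 (X = -23 + 1610 = 1587)
(-3683 - 3317)/(h(25, 23) + X) = (-3683 - 3317)/(29 + 1587) = -7000/1616 = -7000*1/1616 = -875/202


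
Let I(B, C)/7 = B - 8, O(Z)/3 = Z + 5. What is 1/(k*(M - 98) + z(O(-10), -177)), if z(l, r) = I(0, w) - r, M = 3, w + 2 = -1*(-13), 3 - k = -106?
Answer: -1/10234 ≈ -9.7714e-5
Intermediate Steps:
k = 109 (k = 3 - 1*(-106) = 3 + 106 = 109)
w = 11 (w = -2 - 1*(-13) = -2 + 13 = 11)
O(Z) = 15 + 3*Z (O(Z) = 3*(Z + 5) = 3*(5 + Z) = 15 + 3*Z)
I(B, C) = -56 + 7*B (I(B, C) = 7*(B - 8) = 7*(-8 + B) = -56 + 7*B)
z(l, r) = -56 - r (z(l, r) = (-56 + 7*0) - r = (-56 + 0) - r = -56 - r)
1/(k*(M - 98) + z(O(-10), -177)) = 1/(109*(3 - 98) + (-56 - 1*(-177))) = 1/(109*(-95) + (-56 + 177)) = 1/(-10355 + 121) = 1/(-10234) = -1/10234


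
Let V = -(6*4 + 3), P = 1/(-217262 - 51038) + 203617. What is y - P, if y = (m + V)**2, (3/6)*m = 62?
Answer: -52106006399/268300 ≈ -1.9421e+5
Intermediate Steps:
m = 124 (m = 2*62 = 124)
P = 54630441099/268300 (P = 1/(-268300) + 203617 = -1/268300 + 203617 = 54630441099/268300 ≈ 2.0362e+5)
V = -27 (V = -(24 + 3) = -1*27 = -27)
y = 9409 (y = (124 - 27)**2 = 97**2 = 9409)
y - P = 9409 - 1*54630441099/268300 = 9409 - 54630441099/268300 = -52106006399/268300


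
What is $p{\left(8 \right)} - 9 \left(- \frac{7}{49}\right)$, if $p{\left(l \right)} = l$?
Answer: $\frac{65}{7} \approx 9.2857$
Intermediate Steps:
$p{\left(8 \right)} - 9 \left(- \frac{7}{49}\right) = 8 - 9 \left(- \frac{7}{49}\right) = 8 - 9 \left(\left(-7\right) \frac{1}{49}\right) = 8 - - \frac{9}{7} = 8 + \frac{9}{7} = \frac{65}{7}$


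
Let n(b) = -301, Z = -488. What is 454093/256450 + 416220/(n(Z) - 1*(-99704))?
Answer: 151877825479/25491899350 ≈ 5.9579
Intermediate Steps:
454093/256450 + 416220/(n(Z) - 1*(-99704)) = 454093/256450 + 416220/(-301 - 1*(-99704)) = 454093*(1/256450) + 416220/(-301 + 99704) = 454093/256450 + 416220/99403 = 151877825479/25491899350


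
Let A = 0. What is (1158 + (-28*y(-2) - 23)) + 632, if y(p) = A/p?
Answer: 1767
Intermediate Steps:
y(p) = 0 (y(p) = 0/p = 0)
(1158 + (-28*y(-2) - 23)) + 632 = (1158 + (-28*0 - 23)) + 632 = (1158 + (0 - 23)) + 632 = (1158 - 23) + 632 = 1135 + 632 = 1767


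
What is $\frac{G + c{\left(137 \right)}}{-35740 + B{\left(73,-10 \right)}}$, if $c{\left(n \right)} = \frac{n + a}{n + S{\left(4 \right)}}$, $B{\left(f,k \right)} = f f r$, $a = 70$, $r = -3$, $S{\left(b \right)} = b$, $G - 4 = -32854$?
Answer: $\frac{1543881}{2431169} \approx 0.63504$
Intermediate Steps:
$G = -32850$ ($G = 4 - 32854 = -32850$)
$B{\left(f,k \right)} = - 3 f^{2}$ ($B{\left(f,k \right)} = f f \left(-3\right) = f^{2} \left(-3\right) = - 3 f^{2}$)
$c{\left(n \right)} = \frac{70 + n}{4 + n}$ ($c{\left(n \right)} = \frac{n + 70}{n + 4} = \frac{70 + n}{4 + n}$)
$\frac{G + c{\left(137 \right)}}{-35740 + B{\left(73,-10 \right)}} = \frac{-32850 + \frac{70 + 137}{4 + 137}}{-35740 - 3 \cdot 73^{2}} = \frac{-32850 + \frac{1}{141} \cdot 207}{-35740 - 15987} = \frac{-32850 + \frac{69}{47}}{-51727} = \left(- \frac{1543881}{47}\right) \left(- \frac{1}{51727}\right) = \frac{1543881}{2431169}$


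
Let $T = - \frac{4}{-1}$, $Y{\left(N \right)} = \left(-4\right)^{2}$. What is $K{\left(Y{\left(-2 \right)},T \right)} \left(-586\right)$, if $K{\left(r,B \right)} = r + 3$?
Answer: $-11134$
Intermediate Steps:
$Y{\left(N \right)} = 16$
$T = 4$ ($T = \left(-4\right) \left(-1\right) = 4$)
$K{\left(r,B \right)} = 3 + r$
$K{\left(Y{\left(-2 \right)},T \right)} \left(-586\right) = \left(3 + 16\right) \left(-586\right) = 19 \left(-586\right) = -11134$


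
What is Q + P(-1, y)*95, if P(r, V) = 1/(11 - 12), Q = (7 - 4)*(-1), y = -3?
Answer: -98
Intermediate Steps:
Q = -3 (Q = 3*(-1) = -3)
P(r, V) = -1 (P(r, V) = 1/(-1) = -1)
Q + P(-1, y)*95 = -3 - 1*95 = -3 - 95 = -98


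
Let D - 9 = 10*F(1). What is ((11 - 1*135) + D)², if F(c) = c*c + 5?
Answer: 3025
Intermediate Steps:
F(c) = 5 + c² (F(c) = c² + 5 = 5 + c²)
D = 69 (D = 9 + 10*(5 + 1²) = 9 + 10*(5 + 1) = 9 + 10*6 = 9 + 60 = 69)
((11 - 1*135) + D)² = ((11 - 1*135) + 69)² = ((11 - 135) + 69)² = (-124 + 69)² = (-55)² = 3025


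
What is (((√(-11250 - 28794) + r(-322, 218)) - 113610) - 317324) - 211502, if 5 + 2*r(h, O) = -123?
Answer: -642500 + 2*I*√10011 ≈ -6.425e+5 + 200.11*I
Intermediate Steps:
r(h, O) = -64 (r(h, O) = -5/2 + (½)*(-123) = -5/2 - 123/2 = -64)
(((√(-11250 - 28794) + r(-322, 218)) - 113610) - 317324) - 211502 = (((√(-11250 - 28794) - 64) - 113610) - 317324) - 211502 = (((√(-40044) - 64) - 113610) - 317324) - 211502 = (((2*I*√10011 - 64) - 113610) - 317324) - 211502 = (((-64 + 2*I*√10011) - 113610) - 317324) - 211502 = ((-113674 + 2*I*√10011) - 317324) - 211502 = (-430998 + 2*I*√10011) - 211502 = -642500 + 2*I*√10011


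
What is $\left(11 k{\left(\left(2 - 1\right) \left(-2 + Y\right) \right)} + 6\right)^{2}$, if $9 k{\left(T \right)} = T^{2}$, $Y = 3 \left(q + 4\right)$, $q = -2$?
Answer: $\frac{52900}{81} \approx 653.09$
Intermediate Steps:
$Y = 6$ ($Y = 3 \left(-2 + 4\right) = 3 \cdot 2 = 6$)
$k{\left(T \right)} = \frac{T^{2}}{9}$
$\left(11 k{\left(\left(2 - 1\right) \left(-2 + Y\right) \right)} + 6\right)^{2} = \left(11 \frac{\left(\left(2 - 1\right) \left(-2 + 6\right)\right)^{2}}{9} + 6\right)^{2} = \left(11 \frac{\left(1 \cdot 4\right)^{2}}{9} + 6\right)^{2} = \left(11 \frac{4^{2}}{9} + 6\right)^{2} = \left(11 \cdot \frac{1}{9} \cdot 16 + 6\right)^{2} = \left(11 \cdot \frac{16}{9} + 6\right)^{2} = \left(\frac{176}{9} + 6\right)^{2} = \left(\frac{230}{9}\right)^{2} = \frac{52900}{81}$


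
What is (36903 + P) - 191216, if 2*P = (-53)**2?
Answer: -305817/2 ≈ -1.5291e+5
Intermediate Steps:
P = 2809/2 (P = (1/2)*(-53)**2 = (1/2)*2809 = 2809/2 ≈ 1404.5)
(36903 + P) - 191216 = (36903 + 2809/2) - 191216 = 76615/2 - 191216 = -305817/2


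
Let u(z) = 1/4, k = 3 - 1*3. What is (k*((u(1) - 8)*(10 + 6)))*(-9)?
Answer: 0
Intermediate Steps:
k = 0 (k = 3 - 3 = 0)
u(z) = ¼
(k*((u(1) - 8)*(10 + 6)))*(-9) = (0*((¼ - 8)*(10 + 6)))*(-9) = (0*(-31/4*16))*(-9) = (0*(-124))*(-9) = 0*(-9) = 0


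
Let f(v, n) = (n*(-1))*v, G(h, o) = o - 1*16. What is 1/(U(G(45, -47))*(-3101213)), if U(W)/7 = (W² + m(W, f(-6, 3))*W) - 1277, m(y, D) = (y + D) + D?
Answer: -1/95365400963 ≈ -1.0486e-11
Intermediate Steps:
G(h, o) = -16 + o (G(h, o) = o - 16 = -16 + o)
f(v, n) = -n*v (f(v, n) = (-n)*v = -n*v)
m(y, D) = y + 2*D (m(y, D) = (D + y) + D = y + 2*D)
U(W) = -8939 + 7*W² + 7*W*(36 + W) (U(W) = 7*((W² + (W + 2*(-1*3*(-6)))*W) - 1277) = 7*((W² + (W + 2*18)*W) - 1277) = 7*((W² + (W + 36)*W) - 1277) = 7*((W² + (36 + W)*W) - 1277) = 7*((W² + W*(36 + W)) - 1277) = 7*(-1277 + W² + W*(36 + W)) = -8939 + 7*W² + 7*W*(36 + W))
1/(U(G(45, -47))*(-3101213)) = 1/((-8939 + 14*(-16 - 47)² + 252*(-16 - 47))*(-3101213)) = -1/3101213/(-8939 + 14*(-63)² + 252*(-63)) = -1/3101213/(-8939 + 14*3969 - 15876) = -1/3101213/(-8939 + 55566 - 15876) = -1/3101213/30751 = (1/30751)*(-1/3101213) = -1/95365400963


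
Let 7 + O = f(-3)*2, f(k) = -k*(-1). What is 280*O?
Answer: -3640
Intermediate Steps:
f(k) = k
O = -13 (O = -7 - 3*2 = -7 - 6 = -13)
280*O = 280*(-13) = -3640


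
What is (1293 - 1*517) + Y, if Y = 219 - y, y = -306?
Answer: 1301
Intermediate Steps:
Y = 525 (Y = 219 - 1*(-306) = 219 + 306 = 525)
(1293 - 1*517) + Y = (1293 - 1*517) + 525 = (1293 - 517) + 525 = 776 + 525 = 1301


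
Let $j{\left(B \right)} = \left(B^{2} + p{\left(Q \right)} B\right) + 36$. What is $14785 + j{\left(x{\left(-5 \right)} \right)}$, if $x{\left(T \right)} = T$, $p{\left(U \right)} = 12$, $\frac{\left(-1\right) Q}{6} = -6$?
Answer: $14786$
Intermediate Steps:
$Q = 36$ ($Q = \left(-6\right) \left(-6\right) = 36$)
$j{\left(B \right)} = 36 + B^{2} + 12 B$ ($j{\left(B \right)} = \left(B^{2} + 12 B\right) + 36 = 36 + B^{2} + 12 B$)
$14785 + j{\left(x{\left(-5 \right)} \right)} = 14785 + \left(36 + \left(-5\right)^{2} + 12 \left(-5\right)\right) = 14785 + \left(36 + 25 - 60\right) = 14785 + 1 = 14786$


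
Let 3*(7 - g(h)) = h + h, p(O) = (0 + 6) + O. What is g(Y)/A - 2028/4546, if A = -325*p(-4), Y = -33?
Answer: -725017/1477450 ≈ -0.49072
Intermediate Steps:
p(O) = 6 + O
g(h) = 7 - 2*h/3 (g(h) = 7 - (h + h)/3 = 7 - 2*h/3)
A = -650 (A = -325*(6 - 4) = -325*2 = -650)
g(Y)/A - 2028/4546 = (7 - ⅔*(-33))/(-650) - 2028/4546 = (7 + 22)*(-1/650) - 2028*1/4546 = 29*(-1/650) - 1014/2273 = -29/650 - 1014/2273 = -725017/1477450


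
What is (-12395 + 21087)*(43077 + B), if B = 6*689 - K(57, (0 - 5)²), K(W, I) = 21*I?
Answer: 405794712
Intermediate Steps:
B = 3609 (B = 6*689 - 21*(0 - 5)² = 4134 - 21*(-5)² = 4134 - 21*25 = 4134 - 1*525 = 4134 - 525 = 3609)
(-12395 + 21087)*(43077 + B) = (-12395 + 21087)*(43077 + 3609) = 8692*46686 = 405794712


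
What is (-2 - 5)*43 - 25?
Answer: -326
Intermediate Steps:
(-2 - 5)*43 - 25 = -7*43 - 25 = -301 - 25 = -326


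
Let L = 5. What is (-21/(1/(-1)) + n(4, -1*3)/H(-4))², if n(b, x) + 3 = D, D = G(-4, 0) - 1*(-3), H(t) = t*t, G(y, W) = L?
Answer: 116281/256 ≈ 454.22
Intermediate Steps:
G(y, W) = 5
H(t) = t²
D = 8 (D = 5 - 1*(-3) = 5 + 3 = 8)
n(b, x) = 5 (n(b, x) = -3 + 8 = 5)
(-21/(1/(-1)) + n(4, -1*3)/H(-4))² = (-21/(1/(-1)) + 5/((-4)²))² = (-21/(-1) + 5/16)² = (-21*(-1) + 5*(1/16))² = (21 + 5/16)² = (341/16)² = 116281/256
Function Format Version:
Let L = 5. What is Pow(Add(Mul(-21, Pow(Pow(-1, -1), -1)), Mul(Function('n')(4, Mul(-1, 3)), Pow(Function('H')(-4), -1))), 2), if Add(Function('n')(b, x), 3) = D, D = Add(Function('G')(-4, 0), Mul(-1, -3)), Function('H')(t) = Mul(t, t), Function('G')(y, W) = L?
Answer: Rational(116281, 256) ≈ 454.22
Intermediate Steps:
Function('G')(y, W) = 5
Function('H')(t) = Pow(t, 2)
D = 8 (D = Add(5, Mul(-1, -3)) = Add(5, 3) = 8)
Function('n')(b, x) = 5 (Function('n')(b, x) = Add(-3, 8) = 5)
Pow(Add(Mul(-21, Pow(Pow(-1, -1), -1)), Mul(Function('n')(4, Mul(-1, 3)), Pow(Function('H')(-4), -1))), 2) = Pow(Add(Mul(-21, Pow(Pow(-1, -1), -1)), Mul(5, Pow(Pow(-4, 2), -1))), 2) = Pow(Add(Mul(-21, Pow(-1, -1)), Mul(5, Pow(16, -1))), 2) = Pow(Add(Mul(-21, -1), Mul(5, Rational(1, 16))), 2) = Pow(Add(21, Rational(5, 16)), 2) = Pow(Rational(341, 16), 2) = Rational(116281, 256)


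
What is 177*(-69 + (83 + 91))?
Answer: 18585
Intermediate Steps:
177*(-69 + (83 + 91)) = 177*(-69 + 174) = 177*105 = 18585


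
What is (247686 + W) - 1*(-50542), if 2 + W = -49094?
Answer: 249132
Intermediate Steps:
W = -49096 (W = -2 - 49094 = -49096)
(247686 + W) - 1*(-50542) = (247686 - 49096) - 1*(-50542) = 198590 + 50542 = 249132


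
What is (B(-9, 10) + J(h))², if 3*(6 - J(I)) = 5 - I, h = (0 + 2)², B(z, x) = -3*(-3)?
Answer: 1936/9 ≈ 215.11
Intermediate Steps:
B(z, x) = 9
h = 4 (h = 2² = 4)
J(I) = 13/3 + I/3 (J(I) = 6 - (5 - I)/3 = 6 + (-5/3 + I/3) = 13/3 + I/3)
(B(-9, 10) + J(h))² = (9 + (13/3 + (⅓)*4))² = (9 + (13/3 + 4/3))² = (9 + 17/3)² = (44/3)² = 1936/9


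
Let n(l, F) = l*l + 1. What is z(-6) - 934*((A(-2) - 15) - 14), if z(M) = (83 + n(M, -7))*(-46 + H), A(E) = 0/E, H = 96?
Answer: 33086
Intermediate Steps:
A(E) = 0
n(l, F) = 1 + l² (n(l, F) = l² + 1 = 1 + l²)
z(M) = 4200 + 50*M² (z(M) = (83 + (1 + M²))*(-46 + 96) = (84 + M²)*50 = 4200 + 50*M²)
z(-6) - 934*((A(-2) - 15) - 14) = (4200 + 50*(-6)²) - 934*((0 - 15) - 14) = (4200 + 50*36) - 934*(-15 - 14) = (4200 + 1800) - 934*(-29) = 6000 - 1*(-27086) = 6000 + 27086 = 33086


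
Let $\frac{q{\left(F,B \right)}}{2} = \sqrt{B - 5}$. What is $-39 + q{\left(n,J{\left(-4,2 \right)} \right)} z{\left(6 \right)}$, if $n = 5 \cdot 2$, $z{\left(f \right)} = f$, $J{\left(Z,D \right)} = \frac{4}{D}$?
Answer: $-39 + 12 i \sqrt{3} \approx -39.0 + 20.785 i$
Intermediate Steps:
$n = 10$
$q{\left(F,B \right)} = 2 \sqrt{-5 + B}$ ($q{\left(F,B \right)} = 2 \sqrt{B - 5} = 2 \sqrt{-5 + B}$)
$-39 + q{\left(n,J{\left(-4,2 \right)} \right)} z{\left(6 \right)} = -39 + 2 \sqrt{-5 + \frac{4}{2}} \cdot 6 = -39 + 2 \sqrt{-5 + 4 \cdot \frac{1}{2}} \cdot 6 = -39 + 2 \sqrt{-5 + 2} \cdot 6 = -39 + 2 \sqrt{-3} \cdot 6 = -39 + 2 i \sqrt{3} \cdot 6 = -39 + 12 i \sqrt{3}$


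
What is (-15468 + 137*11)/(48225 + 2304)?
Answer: -13961/50529 ≈ -0.27630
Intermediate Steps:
(-15468 + 137*11)/(48225 + 2304) = (-15468 + 1507)/50529 = -13961*1/50529 = -13961/50529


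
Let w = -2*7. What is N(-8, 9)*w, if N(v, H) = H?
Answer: -126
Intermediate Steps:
w = -14
N(-8, 9)*w = 9*(-14) = -126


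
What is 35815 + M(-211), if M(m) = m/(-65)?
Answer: 2328186/65 ≈ 35818.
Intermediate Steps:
M(m) = -m/65 (M(m) = m*(-1/65) = -m/65)
35815 + M(-211) = 35815 - 1/65*(-211) = 35815 + 211/65 = 2328186/65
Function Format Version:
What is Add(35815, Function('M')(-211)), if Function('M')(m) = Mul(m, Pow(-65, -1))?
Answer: Rational(2328186, 65) ≈ 35818.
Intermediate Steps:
Function('M')(m) = Mul(Rational(-1, 65), m) (Function('M')(m) = Mul(m, Rational(-1, 65)) = Mul(Rational(-1, 65), m))
Add(35815, Function('M')(-211)) = Add(35815, Mul(Rational(-1, 65), -211)) = Add(35815, Rational(211, 65)) = Rational(2328186, 65)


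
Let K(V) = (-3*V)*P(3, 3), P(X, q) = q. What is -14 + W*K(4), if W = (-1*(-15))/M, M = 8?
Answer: -163/2 ≈ -81.500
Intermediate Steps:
K(V) = -9*V (K(V) = -3*V*3 = -9*V)
W = 15/8 (W = -1*(-15)/8 = 15*(1/8) = 15/8 ≈ 1.8750)
-14 + W*K(4) = -14 + 15*(-9*4)/8 = -14 + (15/8)*(-36) = -14 - 135/2 = -163/2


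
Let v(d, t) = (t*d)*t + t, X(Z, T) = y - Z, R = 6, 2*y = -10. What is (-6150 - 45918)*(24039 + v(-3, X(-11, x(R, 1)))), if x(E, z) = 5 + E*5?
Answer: -1246351716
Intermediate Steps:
y = -5 (y = (½)*(-10) = -5)
x(E, z) = 5 + 5*E
X(Z, T) = -5 - Z
v(d, t) = t + d*t² (v(d, t) = (d*t)*t + t = d*t² + t = t + d*t²)
(-6150 - 45918)*(24039 + v(-3, X(-11, x(R, 1)))) = (-6150 - 45918)*(24039 + (-5 - 1*(-11))*(1 - 3*(-5 - 1*(-11)))) = -52068*(24039 + (-5 + 11)*(1 - 3*(-5 + 11))) = -52068*(24039 + 6*(1 - 3*6)) = -52068*(24039 + 6*(1 - 18)) = -52068*(24039 + 6*(-17)) = -52068*(24039 - 102) = -52068*23937 = -1246351716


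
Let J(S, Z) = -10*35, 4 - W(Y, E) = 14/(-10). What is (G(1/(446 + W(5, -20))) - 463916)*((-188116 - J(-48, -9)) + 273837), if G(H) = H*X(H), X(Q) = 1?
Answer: -1477399412277/37 ≈ -3.9930e+10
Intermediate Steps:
W(Y, E) = 27/5 (W(Y, E) = 4 - 14/(-10) = 4 - 14*(-1)/10 = 4 - 1*(-7/5) = 4 + 7/5 = 27/5)
J(S, Z) = -350
G(H) = H (G(H) = H*1 = H)
(G(1/(446 + W(5, -20))) - 463916)*((-188116 - J(-48, -9)) + 273837) = (1/(446 + 27/5) - 463916)*((-188116 - 1*(-350)) + 273837) = (1/(2257/5) - 463916)*((-188116 + 350) + 273837) = (5/2257 - 463916)*(-187766 + 273837) = -1047058407/2257*86071 = -1477399412277/37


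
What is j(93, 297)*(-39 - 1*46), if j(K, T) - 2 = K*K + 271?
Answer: -758370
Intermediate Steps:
j(K, T) = 273 + K**2 (j(K, T) = 2 + (K*K + 271) = 2 + (K**2 + 271) = 2 + (271 + K**2) = 273 + K**2)
j(93, 297)*(-39 - 1*46) = (273 + 93**2)*(-39 - 1*46) = (273 + 8649)*(-39 - 46) = 8922*(-85) = -758370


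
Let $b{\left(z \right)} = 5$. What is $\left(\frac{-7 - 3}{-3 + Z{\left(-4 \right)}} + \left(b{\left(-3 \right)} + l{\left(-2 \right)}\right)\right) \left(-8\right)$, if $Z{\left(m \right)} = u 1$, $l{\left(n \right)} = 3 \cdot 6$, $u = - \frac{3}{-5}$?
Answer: $- \frac{652}{3} \approx -217.33$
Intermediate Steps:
$u = \frac{3}{5}$ ($u = \left(-3\right) \left(- \frac{1}{5}\right) = \frac{3}{5} \approx 0.6$)
$l{\left(n \right)} = 18$
$Z{\left(m \right)} = \frac{3}{5}$ ($Z{\left(m \right)} = \frac{3}{5} \cdot 1 = \frac{3}{5}$)
$\left(\frac{-7 - 3}{-3 + Z{\left(-4 \right)}} + \left(b{\left(-3 \right)} + l{\left(-2 \right)}\right)\right) \left(-8\right) = \left(\frac{-7 - 3}{-3 + \frac{3}{5}} + \left(5 + 18\right)\right) \left(-8\right) = \left(- \frac{10}{- \frac{12}{5}} + 23\right) \left(-8\right) = \left(\left(-10\right) \left(- \frac{5}{12}\right) + 23\right) \left(-8\right) = \left(\frac{25}{6} + 23\right) \left(-8\right) = \frac{163}{6} \left(-8\right) = - \frac{652}{3}$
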